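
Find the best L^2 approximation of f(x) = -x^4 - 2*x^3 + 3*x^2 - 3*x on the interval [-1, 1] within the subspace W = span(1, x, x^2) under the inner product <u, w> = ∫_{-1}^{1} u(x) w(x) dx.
g(x) = 15*x^2/7 - 21*x/5 + 3/35

The best approximation g ∈ W is the orthogonal projection of f onto W. Writing g = a_0 + a_1 x + a_2 x^2, the coefficients solve the normal equations G · a = b where
  G_{ij} = <φ_i, φ_j> and b_i = <f, φ_i>, with φ_0 = 1, φ_1 = x, φ_2 = x^2.
G =
  [2, 0, 2/3]
  [0, 2/3, 0]
  [2/3, 0, 2/5],
b = (8/5, -14/5, 32/35).
Solving gives a_0 = 3/35, a_1 = -21/5, a_2 = 15/7, so
  g(x) = 15*x^2/7 - 21*x/5 + 3/35.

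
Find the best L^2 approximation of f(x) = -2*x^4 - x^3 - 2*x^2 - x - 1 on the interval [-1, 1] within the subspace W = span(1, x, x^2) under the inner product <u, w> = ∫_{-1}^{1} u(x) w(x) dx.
g(x) = -26*x^2/7 - 8*x/5 - 29/35

The best approximation g ∈ W is the orthogonal projection of f onto W. Writing g = a_0 + a_1 x + a_2 x^2, the coefficients solve the normal equations G · a = b where
  G_{ij} = <φ_i, φ_j> and b_i = <f, φ_i>, with φ_0 = 1, φ_1 = x, φ_2 = x^2.
G =
  [2, 0, 2/3]
  [0, 2/3, 0]
  [2/3, 0, 2/5],
b = (-62/15, -16/15, -214/105).
Solving gives a_0 = -29/35, a_1 = -8/5, a_2 = -26/7, so
  g(x) = -26*x^2/7 - 8*x/5 - 29/35.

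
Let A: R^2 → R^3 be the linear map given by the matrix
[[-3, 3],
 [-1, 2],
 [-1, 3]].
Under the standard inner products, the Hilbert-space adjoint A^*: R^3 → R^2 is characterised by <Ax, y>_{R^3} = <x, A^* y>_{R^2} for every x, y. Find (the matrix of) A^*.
A^* = A^T =
[[-3, -1, -1],
 [3, 2, 3]]

For real matrices with standard dot products, the defining identity <Ax, y> = <x, A^* y> gives (Ax)^T y = x^T (A^*) y, i.e. x^T A^T y = x^T (A^*) y. Since this holds for all x, y, we must have A^* = A^T. Therefore
A^* =
[[-3, -1, -1],
 [3, 2, 3]].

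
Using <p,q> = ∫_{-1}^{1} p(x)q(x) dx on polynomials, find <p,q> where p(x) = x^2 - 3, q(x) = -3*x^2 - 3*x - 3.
<p,q> = 104/5

Expand the product: p(x)·q(x) = -3*x^4 - 3*x^3 + 6*x^2 + 9*x + 9.
∫_{-1}^{1} of each monomial x^k gives [2/(k+1) if k even, 0 if k odd]. Integrating term-by-term (or equivalently evaluating the antiderivative F(x) = -3*x^5/5 - 3*x^4/4 + 2*x^3 + 9*x^2/2 + 9*x at the endpoints):
  F(1) − F(−1) = 283/20 − (-133/20) = 104/5.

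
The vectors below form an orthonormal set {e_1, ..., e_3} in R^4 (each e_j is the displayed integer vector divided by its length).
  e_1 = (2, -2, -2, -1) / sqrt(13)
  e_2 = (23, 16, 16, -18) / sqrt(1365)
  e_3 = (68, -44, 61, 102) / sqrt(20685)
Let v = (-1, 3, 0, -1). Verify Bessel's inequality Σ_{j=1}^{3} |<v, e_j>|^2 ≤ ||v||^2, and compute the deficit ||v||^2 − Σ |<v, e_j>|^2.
Σ |<v, e_j>|^2 = 1878/197; ||v||^2 = 11; deficit = 289/197

Write each e_j = u_j / sqrt(<u_j, u_j>) where u_j is the displayed integer vector. Then <v, e_j> = <v, u_j> / sqrt(<u_j, u_j>), so |<v, e_j>|^2 = <v, u_j>^2 / <u_j, u_j>.
Coefficients: <v, e_1> = -7/sqrt(13), <v, e_2> = 43/sqrt(1365), <v, e_3> = -302/sqrt(20685).
Square and sum: Σ |<v, e_j>|^2 = 1878/197.
Compute ||v||^2 = v·v = 11.
Deficit = 11 − 1878/197 = 289/197 ≥ 0, confirming Bessel's inequality. (The deficit equals ||v − Σ <v,e_j> e_j||^2, the squared distance from v to span{e_j}.)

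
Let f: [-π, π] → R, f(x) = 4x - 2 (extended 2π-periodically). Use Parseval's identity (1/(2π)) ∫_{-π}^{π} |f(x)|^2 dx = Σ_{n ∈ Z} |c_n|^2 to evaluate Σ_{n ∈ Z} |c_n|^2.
Σ |c_n|^2 = 16π^2/3 + 4

Expand and integrate term by term over [-π, π]:
  ∫ (4x)^2 dx = 16·(2π^3/3); ∫ 2·4·(-2)·x dx = 0 (odd integrand); ∫ (-2)^2 dx = 4·2π.
So (1/(2π)) ∫_{-π}^{π} (4x - 2)^2 dx = 16π^2/3 + 4 = 16π^2/3 + 4.
Parseval ⇒ Σ |c_n|^2 = 16π^2/3 + 4.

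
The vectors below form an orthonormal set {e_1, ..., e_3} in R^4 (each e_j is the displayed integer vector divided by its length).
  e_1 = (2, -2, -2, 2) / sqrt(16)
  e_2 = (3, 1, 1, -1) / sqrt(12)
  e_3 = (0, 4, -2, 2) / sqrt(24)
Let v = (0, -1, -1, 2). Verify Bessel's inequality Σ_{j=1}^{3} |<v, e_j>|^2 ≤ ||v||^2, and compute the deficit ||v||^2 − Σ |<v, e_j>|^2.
Σ |<v, e_j>|^2 = 11/2; ||v||^2 = 6; deficit = 1/2

Write each e_j = u_j / sqrt(<u_j, u_j>) where u_j is the displayed integer vector. Then <v, e_j> = <v, u_j> / sqrt(<u_j, u_j>), so |<v, e_j>|^2 = <v, u_j>^2 / <u_j, u_j>.
Coefficients: <v, e_1> = 8/sqrt(16), <v, e_2> = -4/sqrt(12), <v, e_3> = 2/sqrt(24).
Square and sum: Σ |<v, e_j>|^2 = 11/2.
Compute ||v||^2 = v·v = 6.
Deficit = 6 − 11/2 = 1/2 ≥ 0, confirming Bessel's inequality. (The deficit equals ||v − Σ <v,e_j> e_j||^2, the squared distance from v to span{e_j}.)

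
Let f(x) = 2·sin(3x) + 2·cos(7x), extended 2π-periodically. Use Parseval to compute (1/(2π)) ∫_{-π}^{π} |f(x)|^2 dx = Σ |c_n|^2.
Σ |c_n|^2 = 4

Expand |f|^2 and use orthogonality of {sin(nx), cos(mx)} on [-π, π]:
  ∫_{-π}^{π} sin(nx)^2 dx = π, ∫ cos(mx)^2 dx = π, and cross terms integrate to 0.
So ∫_{-π}^{π} f(x)^2 dx = 2^2 · π + 2^2 · π = (4 + 4)π.
Divide by 2π: (4 + 4)/2 = 4.
By Parseval, this equals Σ |c_n|^2.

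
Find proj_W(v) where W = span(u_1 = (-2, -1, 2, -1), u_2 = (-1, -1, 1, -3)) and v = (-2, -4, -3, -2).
proj_W(v) = (-5/28, -17/28, 5/28, -75/28)

Set up U = [u_1 | ... | u_2] ∈ R^(4×2). The projector onto W = col(U) is P = U (U^T U)^(-1) U^T.
Compute U^T U =
  [10, 8]
  [8, 12],
and U^T v = (4, 9).
Solve U^T U · c = U^T v for the coefficients: c = (-3/7, 29/28). The projection is proj_W(v) = U c.
Check: (v - proj_W(v)) · u_1 = 0  (should be 0).
Check: (v - proj_W(v)) · u_2 = 0  (should be 0).
Result: proj_W(v) = (-5/28, -17/28, 5/28, -75/28).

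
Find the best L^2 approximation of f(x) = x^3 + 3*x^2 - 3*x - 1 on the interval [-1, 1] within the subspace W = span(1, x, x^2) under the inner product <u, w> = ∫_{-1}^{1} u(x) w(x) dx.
g(x) = 3*x^2 - 12*x/5 - 1

The best approximation g ∈ W is the orthogonal projection of f onto W. Writing g = a_0 + a_1 x + a_2 x^2, the coefficients solve the normal equations G · a = b where
  G_{ij} = <φ_i, φ_j> and b_i = <f, φ_i>, with φ_0 = 1, φ_1 = x, φ_2 = x^2.
G =
  [2, 0, 2/3]
  [0, 2/3, 0]
  [2/3, 0, 2/5],
b = (0, -8/5, 8/15).
Solving gives a_0 = -1, a_1 = -12/5, a_2 = 3, so
  g(x) = 3*x^2 - 12*x/5 - 1.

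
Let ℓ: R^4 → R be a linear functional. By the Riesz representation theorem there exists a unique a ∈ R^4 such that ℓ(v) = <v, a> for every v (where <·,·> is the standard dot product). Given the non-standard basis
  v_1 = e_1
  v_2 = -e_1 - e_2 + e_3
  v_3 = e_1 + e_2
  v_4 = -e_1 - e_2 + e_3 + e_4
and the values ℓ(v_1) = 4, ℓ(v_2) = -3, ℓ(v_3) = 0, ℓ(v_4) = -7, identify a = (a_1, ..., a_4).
a = (4, -4, -3, -4)

Write a = (a_1, ..., a_4) in the standard basis. For each basis vector v_i, ℓ(v_i) = <v_i, a> is a linear equation in the a_j's. Collect the n equations into a matrix system V a = ℓ, where row i of V is v_i (expressed in the standard basis). Since V is invertible (lower-triangular with 1s on the diagonal, up to permutation), solve by back-substitution:
  V =
[[1, 0, 0, 0],
 [-1, -1, 1, 0],
 [1, 1, 0, 0],
 [-1, -1, 1, 1]]
  V a = (4, -3, 0, -7)
Solving gives a = (4, -4, -3, -4).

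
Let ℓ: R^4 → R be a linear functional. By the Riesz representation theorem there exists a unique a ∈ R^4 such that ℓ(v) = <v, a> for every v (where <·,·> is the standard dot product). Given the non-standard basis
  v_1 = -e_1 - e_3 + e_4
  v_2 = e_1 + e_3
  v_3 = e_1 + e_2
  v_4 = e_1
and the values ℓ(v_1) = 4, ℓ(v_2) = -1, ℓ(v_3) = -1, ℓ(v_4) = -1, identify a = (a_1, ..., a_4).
a = (-1, 0, 0, 3)

Write a = (a_1, ..., a_4) in the standard basis. For each basis vector v_i, ℓ(v_i) = <v_i, a> is a linear equation in the a_j's. Collect the n equations into a matrix system V a = ℓ, where row i of V is v_i (expressed in the standard basis). Since V is invertible (lower-triangular with 1s on the diagonal, up to permutation), solve by back-substitution:
  V =
[[-1, 0, -1, 1],
 [1, 0, 1, 0],
 [1, 1, 0, 0],
 [1, 0, 0, 0]]
  V a = (4, -1, -1, -1)
Solving gives a = (-1, 0, 0, 3).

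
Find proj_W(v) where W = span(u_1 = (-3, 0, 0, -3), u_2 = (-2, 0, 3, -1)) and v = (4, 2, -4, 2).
proj_W(v) = (70/19, 0, -78/19, 44/19)

Set up U = [u_1 | ... | u_2] ∈ R^(4×2). The projector onto W = col(U) is P = U (U^T U)^(-1) U^T.
Compute U^T U =
  [18, 9]
  [9, 14],
and U^T v = (-18, -22).
Solve U^T U · c = U^T v for the coefficients: c = (-6/19, -26/19). The projection is proj_W(v) = U c.
Check: (v - proj_W(v)) · u_1 = 0  (should be 0).
Check: (v - proj_W(v)) · u_2 = 0  (should be 0).
Result: proj_W(v) = (70/19, 0, -78/19, 44/19).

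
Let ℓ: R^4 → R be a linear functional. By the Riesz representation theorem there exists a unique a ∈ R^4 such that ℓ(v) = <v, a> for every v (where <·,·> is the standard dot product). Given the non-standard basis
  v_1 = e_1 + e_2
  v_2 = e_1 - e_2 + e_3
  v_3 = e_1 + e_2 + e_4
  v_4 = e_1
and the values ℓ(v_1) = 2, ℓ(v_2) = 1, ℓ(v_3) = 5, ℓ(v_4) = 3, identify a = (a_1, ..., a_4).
a = (3, -1, -3, 3)

Write a = (a_1, ..., a_4) in the standard basis. For each basis vector v_i, ℓ(v_i) = <v_i, a> is a linear equation in the a_j's. Collect the n equations into a matrix system V a = ℓ, where row i of V is v_i (expressed in the standard basis). Since V is invertible (lower-triangular with 1s on the diagonal, up to permutation), solve by back-substitution:
  V =
[[1, 1, 0, 0],
 [1, -1, 1, 0],
 [1, 1, 0, 1],
 [1, 0, 0, 0]]
  V a = (2, 1, 5, 3)
Solving gives a = (3, -1, -3, 3).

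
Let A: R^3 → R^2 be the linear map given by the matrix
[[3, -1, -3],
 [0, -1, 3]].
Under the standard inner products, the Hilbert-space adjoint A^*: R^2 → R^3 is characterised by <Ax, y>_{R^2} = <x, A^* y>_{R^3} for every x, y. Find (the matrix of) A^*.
A^* = A^T =
[[3, 0],
 [-1, -1],
 [-3, 3]]

For real matrices with standard dot products, the defining identity <Ax, y> = <x, A^* y> gives (Ax)^T y = x^T (A^*) y, i.e. x^T A^T y = x^T (A^*) y. Since this holds for all x, y, we must have A^* = A^T. Therefore
A^* =
[[3, 0],
 [-1, -1],
 [-3, 3]].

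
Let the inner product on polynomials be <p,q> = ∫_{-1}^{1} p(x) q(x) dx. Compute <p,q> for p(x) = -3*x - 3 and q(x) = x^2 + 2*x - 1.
<p,q> = 0

Expand the product: p(x)·q(x) = -3*x^3 - 9*x^2 - 3*x + 3.
∫_{-1}^{1} of each monomial x^k gives [2/(k+1) if k even, 0 if k odd]. Integrating term-by-term (or equivalently evaluating the antiderivative F(x) = -3*x^4/4 - 3*x^3 - 3*x^2/2 + 3*x at the endpoints):
  F(1) − F(−1) = -9/4 − (-9/4) = 0.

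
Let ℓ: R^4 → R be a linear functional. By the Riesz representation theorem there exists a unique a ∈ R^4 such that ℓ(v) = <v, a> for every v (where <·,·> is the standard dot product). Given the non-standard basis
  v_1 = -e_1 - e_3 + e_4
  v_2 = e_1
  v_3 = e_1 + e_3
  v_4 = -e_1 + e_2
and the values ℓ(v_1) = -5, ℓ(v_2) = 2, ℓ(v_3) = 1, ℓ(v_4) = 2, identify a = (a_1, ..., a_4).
a = (2, 4, -1, -4)

Write a = (a_1, ..., a_4) in the standard basis. For each basis vector v_i, ℓ(v_i) = <v_i, a> is a linear equation in the a_j's. Collect the n equations into a matrix system V a = ℓ, where row i of V is v_i (expressed in the standard basis). Since V is invertible (lower-triangular with 1s on the diagonal, up to permutation), solve by back-substitution:
  V =
[[-1, 0, -1, 1],
 [1, 0, 0, 0],
 [1, 0, 1, 0],
 [-1, 1, 0, 0]]
  V a = (-5, 2, 1, 2)
Solving gives a = (2, 4, -1, -4).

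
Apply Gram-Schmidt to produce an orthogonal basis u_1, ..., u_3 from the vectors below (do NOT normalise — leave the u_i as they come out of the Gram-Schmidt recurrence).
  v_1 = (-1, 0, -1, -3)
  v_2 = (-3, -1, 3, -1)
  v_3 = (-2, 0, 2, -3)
Orthogonal basis:
  u_1 = (-1, 0, -1, -3)
  u_2 = (-30/11, -1, 36/11, -2/11)
  u_3 = (127/211, 138/211, 143/211, -90/211)

Apply the Gram-Schmidt recurrence
  u_1 = v_1
  u_i = v_i − Σ_{j<i} ((v_i · u_j) / (u_j · u_j)) · u_j.

Step by step this gives:
  u_1 = (-1, 0, -1, -3)
  u_2 = (-30/11, -1, 36/11, -2/11)
  u_3 = (127/211, 138/211, 143/211, -90/211)

Orthogonality check:
  u_2 · u_1 = 0 (should be 0)
  u_3 · u_1 = 0 (should be 0)
  u_3 · u_2 = 0 (should be 0)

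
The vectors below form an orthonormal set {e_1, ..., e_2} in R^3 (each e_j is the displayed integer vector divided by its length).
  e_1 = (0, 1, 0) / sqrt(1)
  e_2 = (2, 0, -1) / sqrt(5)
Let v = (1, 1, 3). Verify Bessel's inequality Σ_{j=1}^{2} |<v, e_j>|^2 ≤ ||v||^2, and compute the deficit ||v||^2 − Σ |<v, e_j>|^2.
Σ |<v, e_j>|^2 = 6/5; ||v||^2 = 11; deficit = 49/5

Write each e_j = u_j / sqrt(<u_j, u_j>) where u_j is the displayed integer vector. Then <v, e_j> = <v, u_j> / sqrt(<u_j, u_j>), so |<v, e_j>|^2 = <v, u_j>^2 / <u_j, u_j>.
Coefficients: <v, e_1> = 1/sqrt(1), <v, e_2> = -1/sqrt(5).
Square and sum: Σ |<v, e_j>|^2 = 6/5.
Compute ||v||^2 = v·v = 11.
Deficit = 11 − 6/5 = 49/5 ≥ 0, confirming Bessel's inequality. (The deficit equals ||v − Σ <v,e_j> e_j||^2, the squared distance from v to span{e_j}.)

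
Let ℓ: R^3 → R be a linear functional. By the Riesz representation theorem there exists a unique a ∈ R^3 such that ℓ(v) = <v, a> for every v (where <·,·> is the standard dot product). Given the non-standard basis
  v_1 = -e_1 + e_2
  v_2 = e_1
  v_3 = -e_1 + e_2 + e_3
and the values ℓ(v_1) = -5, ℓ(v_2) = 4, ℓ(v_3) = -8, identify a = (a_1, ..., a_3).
a = (4, -1, -3)

Write a = (a_1, ..., a_3) in the standard basis. For each basis vector v_i, ℓ(v_i) = <v_i, a> is a linear equation in the a_j's. Collect the n equations into a matrix system V a = ℓ, where row i of V is v_i (expressed in the standard basis). Since V is invertible (lower-triangular with 1s on the diagonal, up to permutation), solve by back-substitution:
  V =
[[-1, 1, 0],
 [1, 0, 0],
 [-1, 1, 1]]
  V a = (-5, 4, -8)
Solving gives a = (4, -1, -3).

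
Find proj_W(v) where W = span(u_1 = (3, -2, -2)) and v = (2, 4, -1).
proj_W(v) = (0, 0, 0)

Set up U = [u_1 | ... | u_1] ∈ R^(3×1). The projector onto W = col(U) is P = U (U^T U)^(-1) U^T.
Compute U^T U =
  [17],
and U^T v = (0).
Solve U^T U · c = U^T v for the coefficients: c = (0). The projection is proj_W(v) = U c.
Check: (v - proj_W(v)) · u_1 = 0  (should be 0).
Result: proj_W(v) = (0, 0, 0).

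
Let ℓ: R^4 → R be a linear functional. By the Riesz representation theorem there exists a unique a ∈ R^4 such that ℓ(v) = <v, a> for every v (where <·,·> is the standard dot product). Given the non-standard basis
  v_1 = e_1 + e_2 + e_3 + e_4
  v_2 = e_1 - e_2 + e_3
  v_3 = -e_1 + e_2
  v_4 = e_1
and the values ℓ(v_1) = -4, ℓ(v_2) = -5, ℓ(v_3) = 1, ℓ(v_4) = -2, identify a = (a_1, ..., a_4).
a = (-2, -1, -4, 3)

Write a = (a_1, ..., a_4) in the standard basis. For each basis vector v_i, ℓ(v_i) = <v_i, a> is a linear equation in the a_j's. Collect the n equations into a matrix system V a = ℓ, where row i of V is v_i (expressed in the standard basis). Since V is invertible (lower-triangular with 1s on the diagonal, up to permutation), solve by back-substitution:
  V =
[[1, 1, 1, 1],
 [1, -1, 1, 0],
 [-1, 1, 0, 0],
 [1, 0, 0, 0]]
  V a = (-4, -5, 1, -2)
Solving gives a = (-2, -1, -4, 3).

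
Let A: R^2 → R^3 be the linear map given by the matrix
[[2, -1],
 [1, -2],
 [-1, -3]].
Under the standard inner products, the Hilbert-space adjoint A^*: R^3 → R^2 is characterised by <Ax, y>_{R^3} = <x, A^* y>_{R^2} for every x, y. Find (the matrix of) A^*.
A^* = A^T =
[[2, 1, -1],
 [-1, -2, -3]]

For real matrices with standard dot products, the defining identity <Ax, y> = <x, A^* y> gives (Ax)^T y = x^T (A^*) y, i.e. x^T A^T y = x^T (A^*) y. Since this holds for all x, y, we must have A^* = A^T. Therefore
A^* =
[[2, 1, -1],
 [-1, -2, -3]].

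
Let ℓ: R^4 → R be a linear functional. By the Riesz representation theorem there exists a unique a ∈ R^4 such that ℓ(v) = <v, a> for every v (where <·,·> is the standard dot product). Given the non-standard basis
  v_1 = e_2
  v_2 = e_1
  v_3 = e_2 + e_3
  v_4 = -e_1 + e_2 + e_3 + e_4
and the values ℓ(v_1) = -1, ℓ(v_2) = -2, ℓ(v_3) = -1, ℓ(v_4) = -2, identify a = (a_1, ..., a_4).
a = (-2, -1, 0, -3)

Write a = (a_1, ..., a_4) in the standard basis. For each basis vector v_i, ℓ(v_i) = <v_i, a> is a linear equation in the a_j's. Collect the n equations into a matrix system V a = ℓ, where row i of V is v_i (expressed in the standard basis). Since V is invertible (lower-triangular with 1s on the diagonal, up to permutation), solve by back-substitution:
  V =
[[0, 1, 0, 0],
 [1, 0, 0, 0],
 [0, 1, 1, 0],
 [-1, 1, 1, 1]]
  V a = (-1, -2, -1, -2)
Solving gives a = (-2, -1, 0, -3).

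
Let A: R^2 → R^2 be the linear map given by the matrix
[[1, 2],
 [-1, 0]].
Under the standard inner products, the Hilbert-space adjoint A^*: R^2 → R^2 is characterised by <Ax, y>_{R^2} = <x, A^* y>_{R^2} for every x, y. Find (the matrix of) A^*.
A^* = A^T =
[[1, -1],
 [2, 0]]

For real matrices with standard dot products, the defining identity <Ax, y> = <x, A^* y> gives (Ax)^T y = x^T (A^*) y, i.e. x^T A^T y = x^T (A^*) y. Since this holds for all x, y, we must have A^* = A^T. Therefore
A^* =
[[1, -1],
 [2, 0]].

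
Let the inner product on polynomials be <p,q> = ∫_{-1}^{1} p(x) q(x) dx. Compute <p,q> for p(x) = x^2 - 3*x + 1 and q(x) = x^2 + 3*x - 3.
<p,q> = -194/15

Expand the product: p(x)·q(x) = x^4 - 11*x^2 + 12*x - 3.
∫_{-1}^{1} of each monomial x^k gives [2/(k+1) if k even, 0 if k odd]. Integrating term-by-term (or equivalently evaluating the antiderivative F(x) = x^5/5 - 11*x^3/3 + 6*x^2 - 3*x at the endpoints):
  F(1) − F(−1) = -7/15 − (187/15) = -194/15.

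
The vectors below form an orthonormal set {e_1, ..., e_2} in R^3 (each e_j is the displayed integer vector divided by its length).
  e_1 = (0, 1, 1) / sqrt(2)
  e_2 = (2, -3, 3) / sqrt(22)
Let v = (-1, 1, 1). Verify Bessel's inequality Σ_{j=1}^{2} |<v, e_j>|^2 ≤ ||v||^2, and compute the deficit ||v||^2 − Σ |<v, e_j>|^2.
Σ |<v, e_j>|^2 = 24/11; ||v||^2 = 3; deficit = 9/11

Write each e_j = u_j / sqrt(<u_j, u_j>) where u_j is the displayed integer vector. Then <v, e_j> = <v, u_j> / sqrt(<u_j, u_j>), so |<v, e_j>|^2 = <v, u_j>^2 / <u_j, u_j>.
Coefficients: <v, e_1> = 2/sqrt(2), <v, e_2> = -2/sqrt(22).
Square and sum: Σ |<v, e_j>|^2 = 24/11.
Compute ||v||^2 = v·v = 3.
Deficit = 3 − 24/11 = 9/11 ≥ 0, confirming Bessel's inequality. (The deficit equals ||v − Σ <v,e_j> e_j||^2, the squared distance from v to span{e_j}.)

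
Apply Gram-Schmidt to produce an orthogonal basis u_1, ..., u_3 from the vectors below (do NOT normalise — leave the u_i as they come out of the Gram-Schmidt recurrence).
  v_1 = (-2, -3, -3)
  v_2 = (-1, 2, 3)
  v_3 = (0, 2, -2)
Orthogonal basis:
  u_1 = (-2, -3, -3)
  u_2 = (-24/11, 5/22, 27/22)
  u_3 = (-96/139, 288/139, -224/139)

Apply the Gram-Schmidt recurrence
  u_1 = v_1
  u_i = v_i − Σ_{j<i} ((v_i · u_j) / (u_j · u_j)) · u_j.

Step by step this gives:
  u_1 = (-2, -3, -3)
  u_2 = (-24/11, 5/22, 27/22)
  u_3 = (-96/139, 288/139, -224/139)

Orthogonality check:
  u_2 · u_1 = 0 (should be 0)
  u_3 · u_1 = 0 (should be 0)
  u_3 · u_2 = 0 (should be 0)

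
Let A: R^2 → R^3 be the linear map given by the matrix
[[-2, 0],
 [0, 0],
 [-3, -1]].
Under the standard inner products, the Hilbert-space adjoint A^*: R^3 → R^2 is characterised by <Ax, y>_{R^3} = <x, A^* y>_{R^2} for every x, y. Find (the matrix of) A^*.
A^* = A^T =
[[-2, 0, -3],
 [0, 0, -1]]

For real matrices with standard dot products, the defining identity <Ax, y> = <x, A^* y> gives (Ax)^T y = x^T (A^*) y, i.e. x^T A^T y = x^T (A^*) y. Since this holds for all x, y, we must have A^* = A^T. Therefore
A^* =
[[-2, 0, -3],
 [0, 0, -1]].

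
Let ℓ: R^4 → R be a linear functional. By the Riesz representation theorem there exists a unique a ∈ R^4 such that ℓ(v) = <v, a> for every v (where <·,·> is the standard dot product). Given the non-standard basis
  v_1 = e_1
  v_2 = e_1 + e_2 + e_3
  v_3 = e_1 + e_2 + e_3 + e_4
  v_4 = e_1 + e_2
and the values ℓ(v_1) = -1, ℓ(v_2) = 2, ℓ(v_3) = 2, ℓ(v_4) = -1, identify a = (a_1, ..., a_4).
a = (-1, 0, 3, 0)

Write a = (a_1, ..., a_4) in the standard basis. For each basis vector v_i, ℓ(v_i) = <v_i, a> is a linear equation in the a_j's. Collect the n equations into a matrix system V a = ℓ, where row i of V is v_i (expressed in the standard basis). Since V is invertible (lower-triangular with 1s on the diagonal, up to permutation), solve by back-substitution:
  V =
[[1, 0, 0, 0],
 [1, 1, 1, 0],
 [1, 1, 1, 1],
 [1, 1, 0, 0]]
  V a = (-1, 2, 2, -1)
Solving gives a = (-1, 0, 3, 0).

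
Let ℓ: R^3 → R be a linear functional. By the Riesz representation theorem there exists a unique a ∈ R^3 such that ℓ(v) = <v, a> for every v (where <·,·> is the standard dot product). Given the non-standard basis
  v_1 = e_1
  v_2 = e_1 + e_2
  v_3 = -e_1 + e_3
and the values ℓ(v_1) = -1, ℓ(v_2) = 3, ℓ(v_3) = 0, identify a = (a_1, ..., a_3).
a = (-1, 4, -1)

Write a = (a_1, ..., a_3) in the standard basis. For each basis vector v_i, ℓ(v_i) = <v_i, a> is a linear equation in the a_j's. Collect the n equations into a matrix system V a = ℓ, where row i of V is v_i (expressed in the standard basis). Since V is invertible (lower-triangular with 1s on the diagonal, up to permutation), solve by back-substitution:
  V =
[[1, 0, 0],
 [1, 1, 0],
 [-1, 0, 1]]
  V a = (-1, 3, 0)
Solving gives a = (-1, 4, -1).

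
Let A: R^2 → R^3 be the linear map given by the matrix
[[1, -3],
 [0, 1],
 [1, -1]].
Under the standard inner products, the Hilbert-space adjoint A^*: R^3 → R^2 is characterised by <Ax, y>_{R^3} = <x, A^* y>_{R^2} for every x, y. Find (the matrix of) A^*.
A^* = A^T =
[[1, 0, 1],
 [-3, 1, -1]]

For real matrices with standard dot products, the defining identity <Ax, y> = <x, A^* y> gives (Ax)^T y = x^T (A^*) y, i.e. x^T A^T y = x^T (A^*) y. Since this holds for all x, y, we must have A^* = A^T. Therefore
A^* =
[[1, 0, 1],
 [-3, 1, -1]].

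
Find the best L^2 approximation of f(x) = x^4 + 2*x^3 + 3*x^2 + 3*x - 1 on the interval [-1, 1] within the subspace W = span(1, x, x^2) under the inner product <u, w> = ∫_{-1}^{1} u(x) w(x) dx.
g(x) = 27*x^2/7 + 21*x/5 - 38/35

The best approximation g ∈ W is the orthogonal projection of f onto W. Writing g = a_0 + a_1 x + a_2 x^2, the coefficients solve the normal equations G · a = b where
  G_{ij} = <φ_i, φ_j> and b_i = <f, φ_i>, with φ_0 = 1, φ_1 = x, φ_2 = x^2.
G =
  [2, 0, 2/3]
  [0, 2/3, 0]
  [2/3, 0, 2/5],
b = (2/5, 14/5, 86/105).
Solving gives a_0 = -38/35, a_1 = 21/5, a_2 = 27/7, so
  g(x) = 27*x^2/7 + 21*x/5 - 38/35.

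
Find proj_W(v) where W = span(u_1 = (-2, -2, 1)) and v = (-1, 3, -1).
proj_W(v) = (10/9, 10/9, -5/9)

Set up U = [u_1 | ... | u_1] ∈ R^(3×1). The projector onto W = col(U) is P = U (U^T U)^(-1) U^T.
Compute U^T U =
  [9],
and U^T v = (-5).
Solve U^T U · c = U^T v for the coefficients: c = (-5/9). The projection is proj_W(v) = U c.
Check: (v - proj_W(v)) · u_1 = 0  (should be 0).
Result: proj_W(v) = (10/9, 10/9, -5/9).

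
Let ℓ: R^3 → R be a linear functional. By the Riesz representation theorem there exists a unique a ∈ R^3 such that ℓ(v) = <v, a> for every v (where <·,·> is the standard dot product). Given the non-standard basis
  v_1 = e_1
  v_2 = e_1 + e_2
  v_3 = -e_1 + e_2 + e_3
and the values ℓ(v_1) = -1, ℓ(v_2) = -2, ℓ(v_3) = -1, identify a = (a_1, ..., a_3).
a = (-1, -1, -1)

Write a = (a_1, ..., a_3) in the standard basis. For each basis vector v_i, ℓ(v_i) = <v_i, a> is a linear equation in the a_j's. Collect the n equations into a matrix system V a = ℓ, where row i of V is v_i (expressed in the standard basis). Since V is invertible (lower-triangular with 1s on the diagonal, up to permutation), solve by back-substitution:
  V =
[[1, 0, 0],
 [1, 1, 0],
 [-1, 1, 1]]
  V a = (-1, -2, -1)
Solving gives a = (-1, -1, -1).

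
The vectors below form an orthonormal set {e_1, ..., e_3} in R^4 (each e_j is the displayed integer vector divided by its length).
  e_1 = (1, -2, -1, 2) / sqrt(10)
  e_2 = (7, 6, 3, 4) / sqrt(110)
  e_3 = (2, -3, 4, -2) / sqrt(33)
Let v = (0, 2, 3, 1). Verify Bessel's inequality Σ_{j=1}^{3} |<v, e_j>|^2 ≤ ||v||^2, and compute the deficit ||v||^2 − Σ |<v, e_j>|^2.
Σ |<v, e_j>|^2 = 26/3; ||v||^2 = 14; deficit = 16/3

Write each e_j = u_j / sqrt(<u_j, u_j>) where u_j is the displayed integer vector. Then <v, e_j> = <v, u_j> / sqrt(<u_j, u_j>), so |<v, e_j>|^2 = <v, u_j>^2 / <u_j, u_j>.
Coefficients: <v, e_1> = -5/sqrt(10), <v, e_2> = 25/sqrt(110), <v, e_3> = 4/sqrt(33).
Square and sum: Σ |<v, e_j>|^2 = 26/3.
Compute ||v||^2 = v·v = 14.
Deficit = 14 − 26/3 = 16/3 ≥ 0, confirming Bessel's inequality. (The deficit equals ||v − Σ <v,e_j> e_j||^2, the squared distance from v to span{e_j}.)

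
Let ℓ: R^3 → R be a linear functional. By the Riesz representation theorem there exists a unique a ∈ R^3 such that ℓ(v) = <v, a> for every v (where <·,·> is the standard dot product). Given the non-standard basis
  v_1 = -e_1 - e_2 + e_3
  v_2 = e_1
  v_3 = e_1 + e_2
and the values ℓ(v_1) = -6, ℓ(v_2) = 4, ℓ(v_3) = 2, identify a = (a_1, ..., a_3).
a = (4, -2, -4)

Write a = (a_1, ..., a_3) in the standard basis. For each basis vector v_i, ℓ(v_i) = <v_i, a> is a linear equation in the a_j's. Collect the n equations into a matrix system V a = ℓ, where row i of V is v_i (expressed in the standard basis). Since V is invertible (lower-triangular with 1s on the diagonal, up to permutation), solve by back-substitution:
  V =
[[-1, -1, 1],
 [1, 0, 0],
 [1, 1, 0]]
  V a = (-6, 4, 2)
Solving gives a = (4, -2, -4).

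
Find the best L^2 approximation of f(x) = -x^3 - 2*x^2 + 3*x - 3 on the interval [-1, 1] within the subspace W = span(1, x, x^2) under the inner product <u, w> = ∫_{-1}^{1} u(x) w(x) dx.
g(x) = -2*x^2 + 12*x/5 - 3

The best approximation g ∈ W is the orthogonal projection of f onto W. Writing g = a_0 + a_1 x + a_2 x^2, the coefficients solve the normal equations G · a = b where
  G_{ij} = <φ_i, φ_j> and b_i = <f, φ_i>, with φ_0 = 1, φ_1 = x, φ_2 = x^2.
G =
  [2, 0, 2/3]
  [0, 2/3, 0]
  [2/3, 0, 2/5],
b = (-22/3, 8/5, -14/5).
Solving gives a_0 = -3, a_1 = 12/5, a_2 = -2, so
  g(x) = -2*x^2 + 12*x/5 - 3.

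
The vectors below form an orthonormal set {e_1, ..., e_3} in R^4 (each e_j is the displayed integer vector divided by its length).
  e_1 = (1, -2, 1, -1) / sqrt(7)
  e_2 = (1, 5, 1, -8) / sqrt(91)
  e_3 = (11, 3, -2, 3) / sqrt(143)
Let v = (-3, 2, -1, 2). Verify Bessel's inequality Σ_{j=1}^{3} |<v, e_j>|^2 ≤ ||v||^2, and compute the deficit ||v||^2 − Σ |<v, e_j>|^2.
Σ |<v, e_j>|^2 = 197/11; ||v||^2 = 18; deficit = 1/11

Write each e_j = u_j / sqrt(<u_j, u_j>) where u_j is the displayed integer vector. Then <v, e_j> = <v, u_j> / sqrt(<u_j, u_j>), so |<v, e_j>|^2 = <v, u_j>^2 / <u_j, u_j>.
Coefficients: <v, e_1> = -10/sqrt(7), <v, e_2> = -10/sqrt(91), <v, e_3> = -19/sqrt(143).
Square and sum: Σ |<v, e_j>|^2 = 197/11.
Compute ||v||^2 = v·v = 18.
Deficit = 18 − 197/11 = 1/11 ≥ 0, confirming Bessel's inequality. (The deficit equals ||v − Σ <v,e_j> e_j||^2, the squared distance from v to span{e_j}.)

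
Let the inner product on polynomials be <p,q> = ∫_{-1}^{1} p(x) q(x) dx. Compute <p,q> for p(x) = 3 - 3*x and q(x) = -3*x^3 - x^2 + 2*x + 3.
<p,q> = 78/5

Expand the product: p(x)·q(x) = 9*x^4 - 6*x^3 - 9*x^2 - 3*x + 9.
∫_{-1}^{1} of each monomial x^k gives [2/(k+1) if k even, 0 if k odd]. Integrating term-by-term (or equivalently evaluating the antiderivative F(x) = 9*x^5/5 - 3*x^4/2 - 3*x^3 - 3*x^2/2 + 9*x at the endpoints):
  F(1) − F(−1) = 24/5 − (-54/5) = 78/5.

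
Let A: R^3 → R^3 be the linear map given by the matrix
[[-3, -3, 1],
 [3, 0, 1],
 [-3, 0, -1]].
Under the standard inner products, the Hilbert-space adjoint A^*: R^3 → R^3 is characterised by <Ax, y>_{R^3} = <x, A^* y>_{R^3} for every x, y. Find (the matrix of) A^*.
A^* = A^T =
[[-3, 3, -3],
 [-3, 0, 0],
 [1, 1, -1]]

For real matrices with standard dot products, the defining identity <Ax, y> = <x, A^* y> gives (Ax)^T y = x^T (A^*) y, i.e. x^T A^T y = x^T (A^*) y. Since this holds for all x, y, we must have A^* = A^T. Therefore
A^* =
[[-3, 3, -3],
 [-3, 0, 0],
 [1, 1, -1]].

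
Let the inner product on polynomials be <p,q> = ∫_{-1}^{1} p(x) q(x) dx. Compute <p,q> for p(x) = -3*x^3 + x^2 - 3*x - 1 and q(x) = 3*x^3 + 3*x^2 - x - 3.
<p,q> = 8/35

Expand the product: p(x)·q(x) = -9*x^6 - 6*x^5 - 3*x^4 - 4*x^3 - 3*x^2 + 10*x + 3.
∫_{-1}^{1} of each monomial x^k gives [2/(k+1) if k even, 0 if k odd]. Integrating term-by-term (or equivalently evaluating the antiderivative F(x) = -9*x^7/7 - x^6 - 3*x^5/5 - x^4 - x^3 + 5*x^2 + 3*x at the endpoints):
  F(1) − F(−1) = 109/35 − (101/35) = 8/35.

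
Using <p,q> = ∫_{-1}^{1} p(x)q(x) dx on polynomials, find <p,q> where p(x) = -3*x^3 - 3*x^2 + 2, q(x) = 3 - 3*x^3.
<p,q> = 60/7

Expand the product: p(x)·q(x) = 9*x^6 + 9*x^5 - 15*x^3 - 9*x^2 + 6.
∫_{-1}^{1} of each monomial x^k gives [2/(k+1) if k even, 0 if k odd]. Integrating term-by-term (or equivalently evaluating the antiderivative F(x) = 9*x^7/7 + 3*x^6/2 - 15*x^4/4 - 3*x^3 + 6*x at the endpoints):
  F(1) − F(−1) = 57/28 − (-183/28) = 60/7.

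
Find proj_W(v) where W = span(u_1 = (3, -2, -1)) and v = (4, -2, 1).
proj_W(v) = (45/14, -15/7, -15/14)

Set up U = [u_1 | ... | u_1] ∈ R^(3×1). The projector onto W = col(U) is P = U (U^T U)^(-1) U^T.
Compute U^T U =
  [14],
and U^T v = (15).
Solve U^T U · c = U^T v for the coefficients: c = (15/14). The projection is proj_W(v) = U c.
Check: (v - proj_W(v)) · u_1 = 0  (should be 0).
Result: proj_W(v) = (45/14, -15/7, -15/14).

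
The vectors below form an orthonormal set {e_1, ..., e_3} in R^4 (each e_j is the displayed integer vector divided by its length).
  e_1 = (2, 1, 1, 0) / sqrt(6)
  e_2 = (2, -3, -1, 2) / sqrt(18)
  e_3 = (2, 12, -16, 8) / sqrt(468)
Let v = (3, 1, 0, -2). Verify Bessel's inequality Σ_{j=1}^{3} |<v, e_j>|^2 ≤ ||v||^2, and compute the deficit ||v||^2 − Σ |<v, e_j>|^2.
Σ |<v, e_j>|^2 = 107/13; ||v||^2 = 14; deficit = 75/13

Write each e_j = u_j / sqrt(<u_j, u_j>) where u_j is the displayed integer vector. Then <v, e_j> = <v, u_j> / sqrt(<u_j, u_j>), so |<v, e_j>|^2 = <v, u_j>^2 / <u_j, u_j>.
Coefficients: <v, e_1> = 7/sqrt(6), <v, e_2> = -1/sqrt(18), <v, e_3> = 2/sqrt(468).
Square and sum: Σ |<v, e_j>|^2 = 107/13.
Compute ||v||^2 = v·v = 14.
Deficit = 14 − 107/13 = 75/13 ≥ 0, confirming Bessel's inequality. (The deficit equals ||v − Σ <v,e_j> e_j||^2, the squared distance from v to span{e_j}.)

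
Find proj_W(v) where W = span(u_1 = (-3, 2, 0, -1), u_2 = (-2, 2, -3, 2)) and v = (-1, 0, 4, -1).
proj_W(v) = (-14/23, -4/23, 60/23, -58/23)

Set up U = [u_1 | ... | u_2] ∈ R^(4×2). The projector onto W = col(U) is P = U (U^T U)^(-1) U^T.
Compute U^T U =
  [14, 8]
  [8, 21],
and U^T v = (4, -12).
Solve U^T U · c = U^T v for the coefficients: c = (18/23, -20/23). The projection is proj_W(v) = U c.
Check: (v - proj_W(v)) · u_1 = 0  (should be 0).
Check: (v - proj_W(v)) · u_2 = 0  (should be 0).
Result: proj_W(v) = (-14/23, -4/23, 60/23, -58/23).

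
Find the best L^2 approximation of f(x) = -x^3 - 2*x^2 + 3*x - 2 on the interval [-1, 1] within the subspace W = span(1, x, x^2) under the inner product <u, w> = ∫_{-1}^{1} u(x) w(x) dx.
g(x) = -2*x^2 + 12*x/5 - 2

The best approximation g ∈ W is the orthogonal projection of f onto W. Writing g = a_0 + a_1 x + a_2 x^2, the coefficients solve the normal equations G · a = b where
  G_{ij} = <φ_i, φ_j> and b_i = <f, φ_i>, with φ_0 = 1, φ_1 = x, φ_2 = x^2.
G =
  [2, 0, 2/3]
  [0, 2/3, 0]
  [2/3, 0, 2/5],
b = (-16/3, 8/5, -32/15).
Solving gives a_0 = -2, a_1 = 12/5, a_2 = -2, so
  g(x) = -2*x^2 + 12*x/5 - 2.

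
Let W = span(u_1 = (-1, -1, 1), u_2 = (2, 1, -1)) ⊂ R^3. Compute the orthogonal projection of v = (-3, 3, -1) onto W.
proj_W(v) = (-3, 2, -2)

Set up U = [u_1 | ... | u_2] ∈ R^(3×2). The projector onto W = col(U) is P = U (U^T U)^(-1) U^T.
Compute U^T U =
  [3, -4]
  [-4, 6],
and U^T v = (-1, -2).
Solve U^T U · c = U^T v for the coefficients: c = (-7, -5). The projection is proj_W(v) = U c.
Check: (v - proj_W(v)) · u_1 = 0  (should be 0).
Check: (v - proj_W(v)) · u_2 = 0  (should be 0).
Result: proj_W(v) = (-3, 2, -2).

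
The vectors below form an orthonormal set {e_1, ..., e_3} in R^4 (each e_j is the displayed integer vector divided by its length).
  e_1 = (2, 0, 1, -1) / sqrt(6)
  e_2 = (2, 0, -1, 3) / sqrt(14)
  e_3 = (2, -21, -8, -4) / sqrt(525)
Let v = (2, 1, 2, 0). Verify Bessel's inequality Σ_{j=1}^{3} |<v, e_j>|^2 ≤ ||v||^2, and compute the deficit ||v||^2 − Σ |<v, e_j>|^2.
Σ |<v, e_j>|^2 = 209/25; ||v||^2 = 9; deficit = 16/25

Write each e_j = u_j / sqrt(<u_j, u_j>) where u_j is the displayed integer vector. Then <v, e_j> = <v, u_j> / sqrt(<u_j, u_j>), so |<v, e_j>|^2 = <v, u_j>^2 / <u_j, u_j>.
Coefficients: <v, e_1> = 6/sqrt(6), <v, e_2> = 2/sqrt(14), <v, e_3> = -33/sqrt(525).
Square and sum: Σ |<v, e_j>|^2 = 209/25.
Compute ||v||^2 = v·v = 9.
Deficit = 9 − 209/25 = 16/25 ≥ 0, confirming Bessel's inequality. (The deficit equals ||v − Σ <v,e_j> e_j||^2, the squared distance from v to span{e_j}.)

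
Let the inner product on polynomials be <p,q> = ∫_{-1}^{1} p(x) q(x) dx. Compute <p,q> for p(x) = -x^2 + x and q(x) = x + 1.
<p,q> = 0

Expand the product: p(x)·q(x) = -x^3 + x.
∫_{-1}^{1} of each monomial x^k gives [2/(k+1) if k even, 0 if k odd]. Integrating term-by-term (or equivalently evaluating the antiderivative F(x) = -x^4/4 + x^2/2 at the endpoints):
  F(1) − F(−1) = 1/4 − (1/4) = 0.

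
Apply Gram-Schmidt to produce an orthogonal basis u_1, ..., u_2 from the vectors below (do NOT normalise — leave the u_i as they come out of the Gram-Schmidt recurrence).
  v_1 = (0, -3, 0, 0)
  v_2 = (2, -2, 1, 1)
Orthogonal basis:
  u_1 = (0, -3, 0, 0)
  u_2 = (2, 0, 1, 1)

Apply the Gram-Schmidt recurrence
  u_1 = v_1
  u_i = v_i − Σ_{j<i} ((v_i · u_j) / (u_j · u_j)) · u_j.

Step by step this gives:
  u_1 = (0, -3, 0, 0)
  u_2 = (2, 0, 1, 1)

Orthogonality check:
  u_2 · u_1 = 0 (should be 0)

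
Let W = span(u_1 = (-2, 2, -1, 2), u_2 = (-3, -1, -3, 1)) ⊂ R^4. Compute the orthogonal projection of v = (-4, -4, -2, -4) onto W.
proj_W(v) = (-300/179, -852/179, -582/179, -276/179)

Set up U = [u_1 | ... | u_2] ∈ R^(4×2). The projector onto W = col(U) is P = U (U^T U)^(-1) U^T.
Compute U^T U =
  [13, 9]
  [9, 20],
and U^T v = (-6, 18).
Solve U^T U · c = U^T v for the coefficients: c = (-282/179, 288/179). The projection is proj_W(v) = U c.
Check: (v - proj_W(v)) · u_1 = 0  (should be 0).
Check: (v - proj_W(v)) · u_2 = 0  (should be 0).
Result: proj_W(v) = (-300/179, -852/179, -582/179, -276/179).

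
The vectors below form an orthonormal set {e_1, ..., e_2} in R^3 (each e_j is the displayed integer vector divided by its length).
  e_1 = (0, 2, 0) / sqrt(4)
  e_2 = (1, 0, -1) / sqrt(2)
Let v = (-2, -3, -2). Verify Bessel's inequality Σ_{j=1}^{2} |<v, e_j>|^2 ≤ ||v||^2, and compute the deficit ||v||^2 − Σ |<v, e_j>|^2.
Σ |<v, e_j>|^2 = 9; ||v||^2 = 17; deficit = 8

Write each e_j = u_j / sqrt(<u_j, u_j>) where u_j is the displayed integer vector. Then <v, e_j> = <v, u_j> / sqrt(<u_j, u_j>), so |<v, e_j>|^2 = <v, u_j>^2 / <u_j, u_j>.
Coefficients: <v, e_1> = -6/sqrt(4), <v, e_2> = 0/sqrt(2).
Square and sum: Σ |<v, e_j>|^2 = 9.
Compute ||v||^2 = v·v = 17.
Deficit = 17 − 9 = 8 ≥ 0, confirming Bessel's inequality. (The deficit equals ||v − Σ <v,e_j> e_j||^2, the squared distance from v to span{e_j}.)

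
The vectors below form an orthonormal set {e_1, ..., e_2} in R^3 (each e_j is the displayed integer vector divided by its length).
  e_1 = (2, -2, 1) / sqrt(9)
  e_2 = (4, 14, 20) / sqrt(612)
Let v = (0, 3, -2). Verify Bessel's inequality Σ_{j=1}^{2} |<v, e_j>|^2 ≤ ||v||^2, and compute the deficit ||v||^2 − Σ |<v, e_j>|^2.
Σ |<v, e_j>|^2 = 121/17; ||v||^2 = 13; deficit = 100/17

Write each e_j = u_j / sqrt(<u_j, u_j>) where u_j is the displayed integer vector. Then <v, e_j> = <v, u_j> / sqrt(<u_j, u_j>), so |<v, e_j>|^2 = <v, u_j>^2 / <u_j, u_j>.
Coefficients: <v, e_1> = -8/sqrt(9), <v, e_2> = 2/sqrt(612).
Square and sum: Σ |<v, e_j>|^2 = 121/17.
Compute ||v||^2 = v·v = 13.
Deficit = 13 − 121/17 = 100/17 ≥ 0, confirming Bessel's inequality. (The deficit equals ||v − Σ <v,e_j> e_j||^2, the squared distance from v to span{e_j}.)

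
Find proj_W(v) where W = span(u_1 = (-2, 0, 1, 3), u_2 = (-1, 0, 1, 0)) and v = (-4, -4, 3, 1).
proj_W(v) = (-70/19, 0, 63/19, 21/19)

Set up U = [u_1 | ... | u_2] ∈ R^(4×2). The projector onto W = col(U) is P = U (U^T U)^(-1) U^T.
Compute U^T U =
  [14, 3]
  [3, 2],
and U^T v = (14, 7).
Solve U^T U · c = U^T v for the coefficients: c = (7/19, 56/19). The projection is proj_W(v) = U c.
Check: (v - proj_W(v)) · u_1 = 0  (should be 0).
Check: (v - proj_W(v)) · u_2 = 0  (should be 0).
Result: proj_W(v) = (-70/19, 0, 63/19, 21/19).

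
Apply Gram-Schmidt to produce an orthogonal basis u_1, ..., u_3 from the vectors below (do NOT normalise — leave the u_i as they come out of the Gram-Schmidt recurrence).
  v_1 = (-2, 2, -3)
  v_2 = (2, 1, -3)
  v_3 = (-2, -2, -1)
Orthogonal basis:
  u_1 = (-2, 2, -3)
  u_2 = (48/17, 3/17, -30/17)
  u_3 = (-4/7, -16/7, -8/7)

Apply the Gram-Schmidt recurrence
  u_1 = v_1
  u_i = v_i − Σ_{j<i} ((v_i · u_j) / (u_j · u_j)) · u_j.

Step by step this gives:
  u_1 = (-2, 2, -3)
  u_2 = (48/17, 3/17, -30/17)
  u_3 = (-4/7, -16/7, -8/7)

Orthogonality check:
  u_2 · u_1 = 0 (should be 0)
  u_3 · u_1 = 0 (should be 0)
  u_3 · u_2 = 0 (should be 0)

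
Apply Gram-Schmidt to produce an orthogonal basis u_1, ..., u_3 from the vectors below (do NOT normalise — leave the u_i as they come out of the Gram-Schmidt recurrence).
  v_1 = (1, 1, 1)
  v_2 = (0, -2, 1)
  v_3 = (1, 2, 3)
Orthogonal basis:
  u_1 = (1, 1, 1)
  u_2 = (1/3, -5/3, 4/3)
  u_3 = (-15/14, 5/14, 5/7)

Apply the Gram-Schmidt recurrence
  u_1 = v_1
  u_i = v_i − Σ_{j<i} ((v_i · u_j) / (u_j · u_j)) · u_j.

Step by step this gives:
  u_1 = (1, 1, 1)
  u_2 = (1/3, -5/3, 4/3)
  u_3 = (-15/14, 5/14, 5/7)

Orthogonality check:
  u_2 · u_1 = 0 (should be 0)
  u_3 · u_1 = 0 (should be 0)
  u_3 · u_2 = 0 (should be 0)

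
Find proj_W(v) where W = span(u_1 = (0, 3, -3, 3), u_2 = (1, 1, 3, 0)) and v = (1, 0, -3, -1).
proj_W(v) = (-20/29, -14/29, -66/29, 6/29)

Set up U = [u_1 | ... | u_2] ∈ R^(4×2). The projector onto W = col(U) is P = U (U^T U)^(-1) U^T.
Compute U^T U =
  [27, -6]
  [-6, 11],
and U^T v = (6, -8).
Solve U^T U · c = U^T v for the coefficients: c = (2/29, -20/29). The projection is proj_W(v) = U c.
Check: (v - proj_W(v)) · u_1 = 0  (should be 0).
Check: (v - proj_W(v)) · u_2 = 0  (should be 0).
Result: proj_W(v) = (-20/29, -14/29, -66/29, 6/29).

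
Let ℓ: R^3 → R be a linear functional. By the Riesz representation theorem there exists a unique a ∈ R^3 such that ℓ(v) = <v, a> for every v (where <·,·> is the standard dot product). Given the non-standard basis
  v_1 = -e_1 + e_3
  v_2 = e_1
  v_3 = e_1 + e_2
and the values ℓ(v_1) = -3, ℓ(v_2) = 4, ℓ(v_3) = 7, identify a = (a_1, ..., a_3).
a = (4, 3, 1)

Write a = (a_1, ..., a_3) in the standard basis. For each basis vector v_i, ℓ(v_i) = <v_i, a> is a linear equation in the a_j's. Collect the n equations into a matrix system V a = ℓ, where row i of V is v_i (expressed in the standard basis). Since V is invertible (lower-triangular with 1s on the diagonal, up to permutation), solve by back-substitution:
  V =
[[-1, 0, 1],
 [1, 0, 0],
 [1, 1, 0]]
  V a = (-3, 4, 7)
Solving gives a = (4, 3, 1).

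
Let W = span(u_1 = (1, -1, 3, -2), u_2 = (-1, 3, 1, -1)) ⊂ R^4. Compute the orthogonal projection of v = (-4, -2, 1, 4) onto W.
proj_W(v) = (-11/179, -125/179, -305/179, 226/179)

Set up U = [u_1 | ... | u_2] ∈ R^(4×2). The projector onto W = col(U) is P = U (U^T U)^(-1) U^T.
Compute U^T U =
  [15, 1]
  [1, 12],
and U^T v = (-7, -5).
Solve U^T U · c = U^T v for the coefficients: c = (-79/179, -68/179). The projection is proj_W(v) = U c.
Check: (v - proj_W(v)) · u_1 = 0  (should be 0).
Check: (v - proj_W(v)) · u_2 = 0  (should be 0).
Result: proj_W(v) = (-11/179, -125/179, -305/179, 226/179).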